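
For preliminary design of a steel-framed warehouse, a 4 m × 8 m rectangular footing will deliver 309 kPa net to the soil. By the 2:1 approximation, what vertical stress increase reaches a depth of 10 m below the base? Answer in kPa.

Δσ_z ≈ 39.2 kPa

By the 2:1 method the load spreads at 1 horizontal : 2 vertical, so at depth z the loaded area has grown by z in each plan dimension:
Δσ = qBL/((B+z)(L+z)) = 309×4×8/((4+10)(8+10)) = 39.238 kPa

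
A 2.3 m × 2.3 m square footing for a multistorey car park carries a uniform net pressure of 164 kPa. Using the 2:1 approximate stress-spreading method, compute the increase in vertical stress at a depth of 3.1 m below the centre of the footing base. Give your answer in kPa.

By the 2:1 method the load spreads at 1 horizontal : 2 vertical, so at depth z the loaded area has grown by z in each plan dimension:
Δσ = qBL/((B+z)(L+z)) = 164×2.3×2.3/((2.3+3.1)(2.3+3.1)) = 29.752 kPa

Δσ_z ≈ 29.8 kPa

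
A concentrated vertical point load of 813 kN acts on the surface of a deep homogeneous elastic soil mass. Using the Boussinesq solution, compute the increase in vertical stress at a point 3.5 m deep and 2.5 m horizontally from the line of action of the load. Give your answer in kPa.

Δσ_z ≈ 11.3 kPa

Boussinesq vertical stress below a point load on an elastic half-space:
Δσ_z = 3P/(2πz²) · [1 + (r/z)²]^(−5/2)
r/z = 2.5/3.5 = 0.71429; [1+(r/z)²]^(−5/2) = 0.35679.
Δσ_z = 3×813/(2π×3.5²) × 0.35679 = 31.688 × 0.35679 = 11.31 kPa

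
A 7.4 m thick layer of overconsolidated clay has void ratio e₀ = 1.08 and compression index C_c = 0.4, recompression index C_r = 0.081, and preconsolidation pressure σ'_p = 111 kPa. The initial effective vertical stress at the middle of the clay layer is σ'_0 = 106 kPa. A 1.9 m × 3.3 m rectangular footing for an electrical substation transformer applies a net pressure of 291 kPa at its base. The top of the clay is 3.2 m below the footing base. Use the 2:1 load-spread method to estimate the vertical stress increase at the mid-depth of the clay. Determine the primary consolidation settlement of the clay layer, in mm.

Mid-depth of clay below the footing base: z = 3.2 + 7.4/2 = 6.9 m.
Stress increase at mid-clay by the 2:1 spreading method:
Δσ = qBL/((B+z)(L+z)) = 291×1.9×3.3/((1.9+6.9)(3.3+6.9)) = 20.327 kPa
Final effective stress: σ'_f = 106 + 20.327 = 126.33 kPa.
σ'_f = 126.33 > σ'_p = 111 kPa, so the stress path crosses the preconsolidation pressure — recompression up to σ'_p, then virgin compression beyond:
S_c = H/(1+e₀)·[C_r·log₁₀(σ'_p/σ'_0) + C_c·log₁₀(σ'_f/σ'_p)]
    = 7.4/2.08 × [0.081×log₁₀(111/106) + 0.4×log₁₀(126.33/111)]
    = 3.5577 × [0.0016214 + 0.022473] = 0.08572 m

S_c ≈ 85.7 mm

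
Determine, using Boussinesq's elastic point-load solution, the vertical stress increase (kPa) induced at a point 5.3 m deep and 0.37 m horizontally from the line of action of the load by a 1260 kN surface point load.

Δσ_z ≈ 21.2 kPa

Boussinesq vertical stress below a point load on an elastic half-space:
Δσ_z = 3P/(2πz²) · [1 + (r/z)²]^(−5/2)
r/z = 0.37/5.3 = 0.069811; [1+(r/z)²]^(−5/2) = 0.98792.
Δσ_z = 3×1260/(2π×5.3²) × 0.98792 = 21.417 × 0.98792 = 21.16 kPa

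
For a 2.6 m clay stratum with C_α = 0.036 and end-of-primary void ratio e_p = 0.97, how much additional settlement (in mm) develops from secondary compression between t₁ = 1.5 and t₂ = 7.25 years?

S_s ≈ 32.5 mm

Secondary compression: S_s = C_α·H/(1+e_p)·log₁₀(t₂/t₁)
S_s = 0.036×2.6/(1+0.97)×log₁₀(7.25/1.5)
    = 0.04751 × 0.6842 = 0.03251 m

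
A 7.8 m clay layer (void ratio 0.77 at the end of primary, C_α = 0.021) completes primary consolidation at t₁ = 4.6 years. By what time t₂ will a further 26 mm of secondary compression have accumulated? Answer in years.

S_s = C_α·H/(1+e_p)·log₁₀(t₂/t₁) ⇒ log₁₀(t₂/t₁) = S_s·(1+e_p)/(C_α·H).
log₁₀(t₂/t₁) = 0.026 × (1+0.77) / (0.021×7.8) = 0.281
t₂ = t₁ × 10^0.281 = 4.6 × 1.91 = 8.784 years

t₂ ≈ 8.78 years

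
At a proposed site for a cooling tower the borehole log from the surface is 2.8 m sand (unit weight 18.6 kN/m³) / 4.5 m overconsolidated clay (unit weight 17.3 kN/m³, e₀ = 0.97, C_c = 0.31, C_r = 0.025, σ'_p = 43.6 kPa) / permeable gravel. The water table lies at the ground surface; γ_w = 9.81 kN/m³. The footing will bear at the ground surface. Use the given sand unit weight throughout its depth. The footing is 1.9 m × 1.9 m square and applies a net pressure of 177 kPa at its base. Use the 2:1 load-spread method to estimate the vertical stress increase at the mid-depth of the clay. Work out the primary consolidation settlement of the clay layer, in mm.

S_c ≈ 71 mm

Mid-depth of clay below the ground surface: z = 2.8 + 4.5/2 = 5.05 m.
Total vertical stress at mid-clay: σ_v = 18.6×2.8 + 17.3×2.25 = 91.005 kPa.
Pore pressure: u = 9.81×(5.05 − 0) = 49.541 kPa.
Initial effective stress: σ'_0 = σ_v − u = 91.005 − 49.541 = 41.464 kPa.
Stress increase at mid-clay by the 2:1 spreading method:
Δσ = qBL/((B+z)(L+z)) = 177×1.9×1.9/((1.9+5.05)(1.9+5.05)) = 13.229 kPa
Final effective stress: σ'_f = 41.464 + 13.229 = 54.693 kPa.
σ'_f = 54.693 > σ'_p = 43.6 kPa, so the stress path crosses the preconsolidation pressure — recompression up to σ'_p, then virgin compression beyond:
S_c = H/(1+e₀)·[C_r·log₁₀(σ'_p/σ'_0) + C_c·log₁₀(σ'_f/σ'_p)]
    = 4.5/1.97 × [0.025×log₁₀(43.6/41.464) + 0.31×log₁₀(54.693/43.6)]
    = 2.2843 × [0.00054538 + 0.030518] = 0.07096 m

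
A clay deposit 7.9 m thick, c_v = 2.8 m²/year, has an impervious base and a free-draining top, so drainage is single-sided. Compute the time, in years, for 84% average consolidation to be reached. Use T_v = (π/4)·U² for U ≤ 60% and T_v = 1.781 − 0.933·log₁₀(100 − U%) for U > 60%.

Drainage path length: H_d = H = 7.9 m (single drainage).
U > 60%: T_v = 1.781 − 0.933·log₁₀(100 − 84) = 0.65756.
t = T_v·H_d²/c_v = 0.65756×7.9²/2.8 = 14.66 years.

t ≈ 14.7 years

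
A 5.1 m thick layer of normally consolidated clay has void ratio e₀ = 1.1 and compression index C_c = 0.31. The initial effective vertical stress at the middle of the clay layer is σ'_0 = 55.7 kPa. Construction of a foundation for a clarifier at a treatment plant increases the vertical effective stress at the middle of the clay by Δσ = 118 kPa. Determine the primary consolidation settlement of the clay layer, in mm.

Final effective stress: σ'_f = σ'_0 + Δσ = 55.7 + 118 = 173.7 kPa.
Normally consolidated clay, so the full stress increment lies on the virgin compression line:
S_c = C_c·H/(1+e₀)·log₁₀(σ'_f/σ'_0) = 0.31×5.1/(1+1.1)×log₁₀(173.7/55.7)
    = 0.75286 × 0.49394 = 0.3719 m

S_c ≈ 372 mm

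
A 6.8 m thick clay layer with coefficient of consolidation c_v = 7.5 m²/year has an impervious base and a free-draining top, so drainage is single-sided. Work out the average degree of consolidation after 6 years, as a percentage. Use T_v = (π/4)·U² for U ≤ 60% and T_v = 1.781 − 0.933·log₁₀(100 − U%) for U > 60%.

U ≈ 92.7 %

Drainage path length: H_d = H = 6.8 m (single drainage).
T_v = c_v·t/H_d² = 7.5×6/6.8² = 0.97318.
T_v = 0.97318 corresponds to the U > 60% branch:
U = 1 − 10^((1.781 − T_v)/0.933)/100 = 0.9266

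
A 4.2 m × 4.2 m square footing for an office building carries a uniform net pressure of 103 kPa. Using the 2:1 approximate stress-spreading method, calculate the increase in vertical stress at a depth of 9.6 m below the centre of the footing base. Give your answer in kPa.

By the 2:1 method the load spreads at 1 horizontal : 2 vertical, so at depth z the loaded area has grown by z in each plan dimension:
Δσ = qBL/((B+z)(L+z)) = 103×4.2×4.2/((4.2+9.6)(4.2+9.6)) = 9.5406 kPa

Δσ_z ≈ 9.54 kPa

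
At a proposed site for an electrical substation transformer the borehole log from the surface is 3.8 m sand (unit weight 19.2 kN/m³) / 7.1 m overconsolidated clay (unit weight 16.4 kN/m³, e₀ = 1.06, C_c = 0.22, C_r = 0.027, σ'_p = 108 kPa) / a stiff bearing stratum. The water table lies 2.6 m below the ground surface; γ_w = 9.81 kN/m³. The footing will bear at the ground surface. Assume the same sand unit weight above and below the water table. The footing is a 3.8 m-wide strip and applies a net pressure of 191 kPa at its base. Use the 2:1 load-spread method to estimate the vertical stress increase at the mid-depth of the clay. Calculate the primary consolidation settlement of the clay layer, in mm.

S_c ≈ 117 mm

Mid-depth of clay below the ground surface: z = 3.8 + 7.1/2 = 7.35 m.
Total vertical stress at mid-clay: σ_v = 19.2×3.8 + 16.4×3.55 = 131.18 kPa.
Pore pressure: u = 9.81×(7.35 − 2.6) = 46.598 kPa.
Initial effective stress: σ'_0 = σ_v − u = 131.18 − 46.598 = 84.582 kPa.
Stress increase at mid-clay by the 2:1 spreading method:
Δσ = qB/(B+z) = 191×3.8/(3.8+7.35) = 65.094 kPa
Final effective stress: σ'_f = 84.582 + 65.094 = 149.68 kPa.
σ'_f = 149.68 > σ'_p = 108 kPa, so the stress path crosses the preconsolidation pressure — recompression up to σ'_p, then virgin compression beyond:
S_c = H/(1+e₀)·[C_r·log₁₀(σ'_p/σ'_0) + C_c·log₁₀(σ'_f/σ'_p)]
    = 7.1/2.06 × [0.027×log₁₀(108/84.582) + 0.22×log₁₀(149.68/108)]
    = 3.4466 × [0.0028659 + 0.031183] = 0.1174 m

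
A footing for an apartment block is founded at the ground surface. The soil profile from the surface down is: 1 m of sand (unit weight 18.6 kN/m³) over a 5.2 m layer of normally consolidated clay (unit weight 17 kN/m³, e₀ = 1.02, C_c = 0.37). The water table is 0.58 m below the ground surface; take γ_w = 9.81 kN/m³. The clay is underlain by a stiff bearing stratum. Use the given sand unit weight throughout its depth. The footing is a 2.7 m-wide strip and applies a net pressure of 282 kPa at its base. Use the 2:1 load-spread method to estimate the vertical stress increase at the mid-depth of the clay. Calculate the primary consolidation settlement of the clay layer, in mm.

S_c ≈ 635 mm

Mid-depth of clay below the ground surface: z = 1 + 5.2/2 = 3.6 m.
Total vertical stress at mid-clay: σ_v = 18.6×1 + 17×2.6 = 62.8 kPa.
Pore pressure: u = 9.81×(3.6 − 0.58) = 29.626 kPa.
Initial effective stress: σ'_0 = σ_v − u = 62.8 − 29.626 = 33.174 kPa.
Stress increase at mid-clay by the 2:1 spreading method:
Δσ = qB/(B+z) = 282×2.7/(2.7+3.6) = 120.86 kPa
Final effective stress: σ'_f = σ'_0 + Δσ = 33.174 + 120.86 = 154.03 kPa.
Normally consolidated clay, so the full stress increment lies on the virgin compression line:
S_c = C_c·H/(1+e₀)·log₁₀(σ'_f/σ'_0) = 0.37×5.2/(1+1.02)×log₁₀(154.03/33.174)
    = 0.95248 × 0.66681 = 0.6351 m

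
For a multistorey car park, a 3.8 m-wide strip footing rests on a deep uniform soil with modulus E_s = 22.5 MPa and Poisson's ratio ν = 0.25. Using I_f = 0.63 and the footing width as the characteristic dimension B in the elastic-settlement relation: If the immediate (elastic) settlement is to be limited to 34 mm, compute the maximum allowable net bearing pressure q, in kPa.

E_s = 22.5 MPa = 22500 kPa.
S_e = q·B·(1−ν²)/E_s · I_f  ⇒  q = S_e·E_s / (B·(1−ν²)·I_f).
q = 0.034 × 22500 / (3.8 × 0.9375 × 0.63) = 340.9 kPa

q ≈ 341 kPa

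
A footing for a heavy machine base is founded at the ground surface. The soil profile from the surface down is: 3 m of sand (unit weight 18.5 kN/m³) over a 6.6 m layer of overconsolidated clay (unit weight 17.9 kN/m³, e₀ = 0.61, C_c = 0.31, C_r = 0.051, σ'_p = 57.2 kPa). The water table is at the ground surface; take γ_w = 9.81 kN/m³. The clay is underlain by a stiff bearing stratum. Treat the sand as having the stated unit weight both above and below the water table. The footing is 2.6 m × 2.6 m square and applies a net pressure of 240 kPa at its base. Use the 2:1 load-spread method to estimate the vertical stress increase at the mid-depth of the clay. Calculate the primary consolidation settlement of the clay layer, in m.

S_c ≈ 0.144 m

Mid-depth of clay below the ground surface: z = 3 + 6.6/2 = 6.3 m.
Total vertical stress at mid-clay: σ_v = 18.5×3 + 17.9×3.3 = 114.57 kPa.
Pore pressure: u = 9.81×(6.3 − 0) = 61.803 kPa.
Initial effective stress: σ'_0 = σ_v − u = 114.57 − 61.803 = 52.767 kPa.
Stress increase at mid-clay by the 2:1 spreading method:
Δσ = qBL/((B+z)(L+z)) = 240×2.6×2.6/((2.6+6.3)(2.6+6.3)) = 20.482 kPa
Final effective stress: σ'_f = 52.767 + 20.482 = 73.249 kPa.
σ'_f = 73.249 > σ'_p = 57.2 kPa, so the stress path crosses the preconsolidation pressure — recompression up to σ'_p, then virgin compression beyond:
S_c = H/(1+e₀)·[C_r·log₁₀(σ'_p/σ'_0) + C_c·log₁₀(σ'_f/σ'_p)]
    = 6.6/1.61 × [0.051×log₁₀(57.2/52.767) + 0.31×log₁₀(73.249/57.2)]
    = 4.0994 × [0.0017867 + 0.033296] = 0.1438 m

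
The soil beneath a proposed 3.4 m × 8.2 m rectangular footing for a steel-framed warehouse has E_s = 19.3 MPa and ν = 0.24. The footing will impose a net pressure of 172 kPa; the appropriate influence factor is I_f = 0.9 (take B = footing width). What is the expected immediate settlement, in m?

Immediate (elastic) settlement: S_e = q·B·(1−ν²)/E_s · I_f.
E_s = 19.3 MPa = 19300 kPa.
S_e = 172 × 3.4 × (1 − 0.24²) / 19300 × 0.9
    = 172 × 3.4 × 0.9424 / 19300 × 0.9
    = 0.0257 m

S_e ≈ 0.0257 m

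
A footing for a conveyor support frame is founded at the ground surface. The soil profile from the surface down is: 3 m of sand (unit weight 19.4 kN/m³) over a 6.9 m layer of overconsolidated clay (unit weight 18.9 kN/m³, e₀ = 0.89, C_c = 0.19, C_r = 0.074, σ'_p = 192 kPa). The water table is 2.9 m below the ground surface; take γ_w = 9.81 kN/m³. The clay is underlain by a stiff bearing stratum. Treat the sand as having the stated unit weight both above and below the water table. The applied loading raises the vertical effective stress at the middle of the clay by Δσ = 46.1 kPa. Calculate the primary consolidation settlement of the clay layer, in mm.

S_c ≈ 49.2 mm

Mid-depth of clay below the ground surface: z = 3 + 6.9/2 = 6.45 m.
Total vertical stress at mid-clay: σ_v = 19.4×3 + 18.9×3.45 = 123.41 kPa.
Pore pressure: u = 9.81×(6.45 − 2.9) = 34.825 kPa.
Initial effective stress: σ'_0 = σ_v − u = 123.41 − 34.825 = 88.585 kPa.
Final effective stress: σ'_f = 88.585 + 46.1 = 134.69 kPa.
σ'_f = 134.69 ≤ σ'_p = 192 kPa, so the clay remains overconsolidated and only the recompression index applies:
S_c = C_r·H/(1+e₀)·log₁₀(σ'_f/σ'_0) = 0.074×6.9/1.89×log₁₀(134.69/88.585)
    = 0.27016 × 0.18198 = 0.04916 m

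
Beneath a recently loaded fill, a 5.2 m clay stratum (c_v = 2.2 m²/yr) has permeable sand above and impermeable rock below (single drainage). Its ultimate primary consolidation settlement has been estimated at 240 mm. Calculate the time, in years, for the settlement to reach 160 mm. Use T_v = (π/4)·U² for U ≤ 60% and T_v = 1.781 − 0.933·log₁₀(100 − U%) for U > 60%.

Drainage path length: H_d = H = 5.2 m (single drainage).
U = S(t)/S_ult = 160/240 = 0.6667.
U > 60%: T_v = 1.781 − 0.933·log₁₀(100 − 66.667) = 0.36015.
t = T_v·H_d²/c_v = 0.36015×5.2²/2.2 = 4.427 years.

t ≈ 4.43 years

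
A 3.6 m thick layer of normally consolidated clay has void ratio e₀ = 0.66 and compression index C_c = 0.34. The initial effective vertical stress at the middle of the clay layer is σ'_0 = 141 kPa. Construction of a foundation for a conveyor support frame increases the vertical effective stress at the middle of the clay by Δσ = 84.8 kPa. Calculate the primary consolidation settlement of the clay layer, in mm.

Final effective stress: σ'_f = σ'_0 + Δσ = 141 + 84.8 = 225.8 kPa.
Normally consolidated clay, so the full stress increment lies on the virgin compression line:
S_c = C_c·H/(1+e₀)·log₁₀(σ'_f/σ'_0) = 0.34×3.6/(1+0.66)×log₁₀(225.8/141)
    = 0.73735 × 0.2045 = 0.1508 m

S_c ≈ 151 mm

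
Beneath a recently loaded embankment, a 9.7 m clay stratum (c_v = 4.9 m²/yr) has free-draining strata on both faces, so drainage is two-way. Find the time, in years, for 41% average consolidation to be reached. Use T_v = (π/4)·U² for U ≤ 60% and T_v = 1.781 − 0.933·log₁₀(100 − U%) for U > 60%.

Drainage path length: H_d = H/2 = 4.85 m (double drainage).
U ≤ 60%: T_v = (π/4)·U² = (π/4)×0.41² = 0.13203.
t = T_v·H_d²/c_v = 0.13203×4.85²/4.9 = 0.6338 years.

t ≈ 0.634 years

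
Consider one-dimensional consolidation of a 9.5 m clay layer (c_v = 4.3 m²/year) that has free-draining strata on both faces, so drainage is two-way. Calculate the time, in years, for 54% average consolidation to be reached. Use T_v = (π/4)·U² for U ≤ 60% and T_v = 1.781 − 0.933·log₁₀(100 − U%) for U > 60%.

Drainage path length: H_d = H/2 = 4.75 m (double drainage).
U ≤ 60%: T_v = (π/4)·U² = (π/4)×0.54² = 0.22902.
t = T_v·H_d²/c_v = 0.22902×4.75²/4.3 = 1.202 years.

t ≈ 1.2 years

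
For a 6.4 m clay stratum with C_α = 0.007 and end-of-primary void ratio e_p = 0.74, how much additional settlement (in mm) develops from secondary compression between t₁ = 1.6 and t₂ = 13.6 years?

Secondary compression: S_s = C_α·H/(1+e_p)·log₁₀(t₂/t₁)
S_s = 0.007×6.4/(1+0.74)×log₁₀(13.6/1.6)
    = 0.02575 × 0.9294 = 0.02393 m

S_s ≈ 23.9 mm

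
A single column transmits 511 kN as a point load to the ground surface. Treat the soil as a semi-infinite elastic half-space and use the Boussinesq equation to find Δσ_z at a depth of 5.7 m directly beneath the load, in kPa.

Boussinesq vertical stress below a point load on an elastic half-space:
Δσ_z = 3P/(2πz²) · [1 + (r/z)²]^(−5/2)
r/z = 0/5.7 = 0; [1+(r/z)²]^(−5/2) = 1.
Δσ_z = 3×511/(2π×5.7²) × 1 = 7.5095 × 1 = 7.51 kPa

Δσ_z ≈ 7.51 kPa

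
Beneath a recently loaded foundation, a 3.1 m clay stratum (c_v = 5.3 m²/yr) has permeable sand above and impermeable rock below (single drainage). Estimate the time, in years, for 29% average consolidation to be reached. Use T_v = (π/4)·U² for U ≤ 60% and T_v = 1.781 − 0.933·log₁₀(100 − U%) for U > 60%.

Drainage path length: H_d = H = 3.1 m (single drainage).
U ≤ 60%: T_v = (π/4)·U² = (π/4)×0.29² = 0.066052.
t = T_v·H_d²/c_v = 0.066052×3.1²/5.3 = 0.1198 years.

t ≈ 0.12 years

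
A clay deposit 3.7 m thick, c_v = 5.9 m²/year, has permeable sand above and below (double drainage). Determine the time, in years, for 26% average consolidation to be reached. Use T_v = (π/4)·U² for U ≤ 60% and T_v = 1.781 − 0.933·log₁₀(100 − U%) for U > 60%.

Drainage path length: H_d = H/2 = 1.85 m (double drainage).
U ≤ 60%: T_v = (π/4)·U² = (π/4)×0.26² = 0.053093.
t = T_v·H_d²/c_v = 0.053093×1.85²/5.9 = 0.0308 years.

t ≈ 0.0308 years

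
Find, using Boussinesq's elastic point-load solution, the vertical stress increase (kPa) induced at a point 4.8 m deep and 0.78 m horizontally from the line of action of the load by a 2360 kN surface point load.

Δσ_z ≈ 45.8 kPa

Boussinesq vertical stress below a point load on an elastic half-space:
Δσ_z = 3P/(2πz²) · [1 + (r/z)²]^(−5/2)
r/z = 0.78/4.8 = 0.1625; [1+(r/z)²]^(−5/2) = 0.93692.
Δσ_z = 3×2360/(2π×4.8²) × 0.93692 = 48.907 × 0.93692 = 45.82 kPa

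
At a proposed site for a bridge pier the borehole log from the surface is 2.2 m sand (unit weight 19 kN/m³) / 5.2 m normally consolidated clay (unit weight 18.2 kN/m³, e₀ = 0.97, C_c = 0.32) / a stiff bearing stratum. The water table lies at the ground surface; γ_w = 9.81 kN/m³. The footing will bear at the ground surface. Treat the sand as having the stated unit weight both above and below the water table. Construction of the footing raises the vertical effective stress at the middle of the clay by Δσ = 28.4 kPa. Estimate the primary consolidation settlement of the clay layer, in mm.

S_c ≈ 189 mm

Mid-depth of clay below the ground surface: z = 2.2 + 5.2/2 = 4.8 m.
Total vertical stress at mid-clay: σ_v = 19×2.2 + 18.2×2.6 = 89.12 kPa.
Pore pressure: u = 9.81×(4.8 − 0) = 47.088 kPa.
Initial effective stress: σ'_0 = σ_v − u = 89.12 − 47.088 = 42.032 kPa.
Final effective stress: σ'_f = σ'_0 + Δσ = 42.032 + 28.4 = 70.432 kPa.
Normally consolidated clay, so the full stress increment lies on the virgin compression line:
S_c = C_c·H/(1+e₀)·log₁₀(σ'_f/σ'_0) = 0.32×5.2/(1+0.97)×log₁₀(70.432/42.032)
    = 0.84467 × 0.22419 = 0.1894 m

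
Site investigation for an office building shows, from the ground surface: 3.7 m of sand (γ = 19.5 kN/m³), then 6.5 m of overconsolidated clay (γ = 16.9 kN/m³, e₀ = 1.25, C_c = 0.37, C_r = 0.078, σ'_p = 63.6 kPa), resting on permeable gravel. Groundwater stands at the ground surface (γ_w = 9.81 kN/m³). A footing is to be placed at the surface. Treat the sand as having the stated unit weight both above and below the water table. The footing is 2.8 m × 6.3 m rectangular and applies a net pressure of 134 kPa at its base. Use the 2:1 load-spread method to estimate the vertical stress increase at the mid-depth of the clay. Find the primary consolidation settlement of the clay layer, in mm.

S_c ≈ 97.5 mm

Mid-depth of clay below the ground surface: z = 3.7 + 6.5/2 = 6.95 m.
Total vertical stress at mid-clay: σ_v = 19.5×3.7 + 16.9×3.25 = 127.08 kPa.
Pore pressure: u = 9.81×(6.95 − 0) = 68.18 kPa.
Initial effective stress: σ'_0 = σ_v − u = 127.08 − 68.18 = 58.9 kPa.
Stress increase at mid-clay by the 2:1 spreading method:
Δσ = qBL/((B+z)(L+z)) = 134×2.8×6.3/((2.8+6.95)(6.3+6.95)) = 18.297 kPa
Final effective stress: σ'_f = 58.9 + 18.297 = 77.197 kPa.
σ'_f = 77.197 > σ'_p = 63.6 kPa, so the stress path crosses the preconsolidation pressure — recompression up to σ'_p, then virgin compression beyond:
S_c = H/(1+e₀)·[C_r·log₁₀(σ'_p/σ'_0) + C_c·log₁₀(σ'_f/σ'_p)]
    = 6.5/2.25 × [0.078×log₁₀(63.6/58.9) + 0.37×log₁₀(77.197/63.6)]
    = 2.8889 × [0.0026007 + 0.031133] = 0.09745 m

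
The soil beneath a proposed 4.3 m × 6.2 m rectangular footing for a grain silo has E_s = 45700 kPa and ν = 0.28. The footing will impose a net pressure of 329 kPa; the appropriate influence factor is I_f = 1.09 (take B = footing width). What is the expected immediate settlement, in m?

S_e ≈ 0.0311 m

Immediate (elastic) settlement: S_e = q·B·(1−ν²)/E_s · I_f.
S_e = 329 × 4.3 × (1 − 0.28²) / 45700 × 1.09
    = 329 × 4.3 × 0.9216 / 45700 × 1.09
    = 0.0311 m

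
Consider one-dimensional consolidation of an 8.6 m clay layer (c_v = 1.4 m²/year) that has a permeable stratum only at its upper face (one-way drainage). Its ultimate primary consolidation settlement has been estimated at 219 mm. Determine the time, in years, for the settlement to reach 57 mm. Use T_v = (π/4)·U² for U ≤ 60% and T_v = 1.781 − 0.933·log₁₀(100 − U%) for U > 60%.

t ≈ 2.81 years

Drainage path length: H_d = H = 8.6 m (single drainage).
U = S(t)/S_ult = 57/219 = 0.2603.
U ≤ 60%: T_v = (π/4)·U² = (π/4)×0.26027² = 0.053205.
t = T_v·H_d²/c_v = 0.053205×8.6²/1.4 = 2.811 years.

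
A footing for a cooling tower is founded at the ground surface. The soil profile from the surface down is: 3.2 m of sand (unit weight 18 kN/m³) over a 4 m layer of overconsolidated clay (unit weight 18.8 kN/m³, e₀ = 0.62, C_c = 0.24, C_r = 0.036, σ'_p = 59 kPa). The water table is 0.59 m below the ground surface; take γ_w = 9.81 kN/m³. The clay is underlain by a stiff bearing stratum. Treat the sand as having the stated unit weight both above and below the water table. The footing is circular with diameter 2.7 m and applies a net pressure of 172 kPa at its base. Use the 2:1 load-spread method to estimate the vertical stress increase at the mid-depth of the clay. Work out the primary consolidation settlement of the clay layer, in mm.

S_c ≈ 50.7 mm

Mid-depth of clay below the ground surface: z = 3.2 + 4/2 = 5.2 m.
Total vertical stress at mid-clay: σ_v = 18×3.2 + 18.8×2 = 95.2 kPa.
Pore pressure: u = 9.81×(5.2 − 0.59) = 45.224 kPa.
Initial effective stress: σ'_0 = σ_v − u = 95.2 − 45.224 = 49.976 kPa.
Stress increase at mid-clay by the 2:1 spreading method:
Δσ ≈ qD²/(D+z)² = 172×2.7²/(2.7+5.2)² = 20.091 kPa
Final effective stress: σ'_f = 49.976 + 20.091 = 70.067 kPa.
σ'_f = 70.067 > σ'_p = 59 kPa, so the stress path crosses the preconsolidation pressure — recompression up to σ'_p, then virgin compression beyond:
S_c = H/(1+e₀)·[C_r·log₁₀(σ'_p/σ'_0) + C_c·log₁₀(σ'_f/σ'_p)]
    = 4/1.62 × [0.036×log₁₀(59/49.976) + 0.24×log₁₀(70.067/59)]
    = 2.4691 × [0.0025953 + 0.017919] = 0.05065 m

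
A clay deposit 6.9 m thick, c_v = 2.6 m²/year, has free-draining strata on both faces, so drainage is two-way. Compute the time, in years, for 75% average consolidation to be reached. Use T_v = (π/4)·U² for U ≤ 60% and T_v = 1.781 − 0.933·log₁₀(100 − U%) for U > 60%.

t ≈ 2.18 years

Drainage path length: H_d = H/2 = 3.45 m (double drainage).
U > 60%: T_v = 1.781 − 0.933·log₁₀(100 − 75) = 0.47672.
t = T_v·H_d²/c_v = 0.47672×3.45²/2.6 = 2.182 years.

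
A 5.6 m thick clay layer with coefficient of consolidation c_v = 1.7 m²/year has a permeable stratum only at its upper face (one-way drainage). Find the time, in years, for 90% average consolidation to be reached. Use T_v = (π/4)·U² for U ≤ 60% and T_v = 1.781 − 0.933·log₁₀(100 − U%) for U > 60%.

Drainage path length: H_d = H = 5.6 m (single drainage).
U > 60%: T_v = 1.781 − 0.933·log₁₀(100 − 90) = 0.848.
t = T_v·H_d²/c_v = 0.848×5.6²/1.7 = 15.64 years.

t ≈ 15.6 years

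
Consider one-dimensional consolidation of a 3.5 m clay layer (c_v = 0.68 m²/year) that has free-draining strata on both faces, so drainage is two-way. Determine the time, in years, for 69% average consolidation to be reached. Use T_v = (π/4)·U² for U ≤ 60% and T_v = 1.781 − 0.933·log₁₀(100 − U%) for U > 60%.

t ≈ 1.75 years

Drainage path length: H_d = H/2 = 1.75 m (double drainage).
U > 60%: T_v = 1.781 − 0.933·log₁₀(100 − 69) = 0.38956.
t = T_v·H_d²/c_v = 0.38956×1.75²/0.68 = 1.754 years.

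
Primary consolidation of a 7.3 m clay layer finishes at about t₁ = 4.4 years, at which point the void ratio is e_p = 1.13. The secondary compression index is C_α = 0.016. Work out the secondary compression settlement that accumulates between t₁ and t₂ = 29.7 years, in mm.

Secondary compression: S_s = C_α·H/(1+e_p)·log₁₀(t₂/t₁)
S_s = 0.016×7.3/(1+1.13)×log₁₀(29.7/4.4)
    = 0.05484 × 0.8293 = 0.04548 m

S_s ≈ 45.5 mm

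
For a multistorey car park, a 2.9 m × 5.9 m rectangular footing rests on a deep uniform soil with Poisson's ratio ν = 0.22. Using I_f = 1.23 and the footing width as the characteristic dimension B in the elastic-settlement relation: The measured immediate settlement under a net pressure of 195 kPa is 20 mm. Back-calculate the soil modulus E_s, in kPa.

S_e = q·B·(1−ν²)/E_s · I_f  ⇒  E_s = q·B·(1−ν²)·I_f / S_e.
E_s = 195 × 2.9 × 0.9516 × 1.23 / 0.02 = 33090 kPa

E_s ≈ 33100 kPa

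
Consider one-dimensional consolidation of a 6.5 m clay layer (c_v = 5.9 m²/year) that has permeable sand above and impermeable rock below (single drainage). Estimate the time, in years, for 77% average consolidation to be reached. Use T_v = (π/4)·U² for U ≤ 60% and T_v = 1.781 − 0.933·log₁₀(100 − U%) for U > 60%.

Drainage path length: H_d = H = 6.5 m (single drainage).
U > 60%: T_v = 1.781 − 0.933·log₁₀(100 − 77) = 0.51051.
t = T_v·H_d²/c_v = 0.51051×6.5²/5.9 = 3.656 years.

t ≈ 3.66 years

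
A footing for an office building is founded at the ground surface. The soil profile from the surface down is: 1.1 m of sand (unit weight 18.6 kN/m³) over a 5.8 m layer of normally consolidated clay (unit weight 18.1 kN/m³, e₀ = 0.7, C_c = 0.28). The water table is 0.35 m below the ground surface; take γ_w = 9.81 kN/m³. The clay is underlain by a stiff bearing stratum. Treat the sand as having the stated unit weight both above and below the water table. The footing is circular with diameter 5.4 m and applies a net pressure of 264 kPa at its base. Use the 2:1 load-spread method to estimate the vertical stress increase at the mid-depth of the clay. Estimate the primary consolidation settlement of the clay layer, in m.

S_c ≈ 0.501 m

Mid-depth of clay below the ground surface: z = 1.1 + 5.8/2 = 4 m.
Total vertical stress at mid-clay: σ_v = 18.6×1.1 + 18.1×2.9 = 72.95 kPa.
Pore pressure: u = 9.81×(4 − 0.35) = 35.806 kPa.
Initial effective stress: σ'_0 = σ_v − u = 72.95 − 35.806 = 37.144 kPa.
Stress increase at mid-clay by the 2:1 spreading method:
Δσ ≈ qD²/(D+z)² = 264×5.4²/(5.4+4)² = 87.124 kPa
Final effective stress: σ'_f = σ'_0 + Δσ = 37.144 + 87.124 = 124.27 kPa.
Normally consolidated clay, so the full stress increment lies on the virgin compression line:
S_c = C_c·H/(1+e₀)·log₁₀(σ'_f/σ'_0) = 0.28×5.8/(1+0.7)×log₁₀(124.27/37.144)
    = 0.95529 × 0.52448 = 0.501 m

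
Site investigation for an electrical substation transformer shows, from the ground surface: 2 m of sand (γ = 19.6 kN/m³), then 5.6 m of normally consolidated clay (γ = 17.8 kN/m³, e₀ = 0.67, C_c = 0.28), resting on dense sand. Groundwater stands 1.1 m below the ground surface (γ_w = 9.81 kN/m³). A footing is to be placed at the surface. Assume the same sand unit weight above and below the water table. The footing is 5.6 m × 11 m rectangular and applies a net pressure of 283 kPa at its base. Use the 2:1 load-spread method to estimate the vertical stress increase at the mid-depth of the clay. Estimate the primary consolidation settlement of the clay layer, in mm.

S_c ≈ 450 mm

Mid-depth of clay below the ground surface: z = 2 + 5.6/2 = 4.8 m.
Total vertical stress at mid-clay: σ_v = 19.6×2 + 17.8×2.8 = 89.04 kPa.
Pore pressure: u = 9.81×(4.8 − 1.1) = 36.297 kPa.
Initial effective stress: σ'_0 = σ_v − u = 89.04 − 36.297 = 52.743 kPa.
Stress increase at mid-clay by the 2:1 spreading method:
Δσ = qBL/((B+z)(L+z)) = 283×5.6×11/((5.6+4.8)(11+4.8)) = 106.09 kPa
Final effective stress: σ'_f = σ'_0 + Δσ = 52.743 + 106.09 = 158.83 kPa.
Normally consolidated clay, so the full stress increment lies on the virgin compression line:
S_c = C_c·H/(1+e₀)·log₁₀(σ'_f/σ'_0) = 0.28×5.6/(1+0.67)×log₁₀(158.83/52.743)
    = 0.93892 × 0.47877 = 0.4495 m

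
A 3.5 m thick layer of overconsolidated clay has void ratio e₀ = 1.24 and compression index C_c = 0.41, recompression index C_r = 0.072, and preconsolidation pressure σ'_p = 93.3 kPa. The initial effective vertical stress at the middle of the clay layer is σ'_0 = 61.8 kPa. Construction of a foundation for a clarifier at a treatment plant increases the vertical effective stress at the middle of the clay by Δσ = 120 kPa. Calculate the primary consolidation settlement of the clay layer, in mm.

S_c ≈ 206 mm

Final effective stress: σ'_f = 61.8 + 120 = 181.8 kPa.
σ'_f = 181.8 > σ'_p = 93.3 kPa, so the stress path crosses the preconsolidation pressure — recompression up to σ'_p, then virgin compression beyond:
S_c = H/(1+e₀)·[C_r·log₁₀(σ'_p/σ'_0) + C_c·log₁₀(σ'_f/σ'_p)]
    = 3.5/2.24 × [0.072×log₁₀(93.3/61.8) + 0.41×log₁₀(181.8/93.3)]
    = 1.5625 × [0.01288 + 0.11878] = 0.2057 m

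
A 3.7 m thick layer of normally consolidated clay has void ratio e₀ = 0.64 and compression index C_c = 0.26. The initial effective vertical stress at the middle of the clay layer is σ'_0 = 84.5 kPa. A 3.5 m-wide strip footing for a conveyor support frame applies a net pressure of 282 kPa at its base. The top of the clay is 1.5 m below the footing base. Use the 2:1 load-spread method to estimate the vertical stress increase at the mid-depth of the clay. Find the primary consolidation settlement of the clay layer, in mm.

Mid-depth of clay below the footing base: z = 1.5 + 3.7/2 = 3.35 m.
Stress increase at mid-clay by the 2:1 spreading method:
Δσ = qB/(B+z) = 282×3.5/(3.5+3.35) = 144.09 kPa
Final effective stress: σ'_f = σ'_0 + Δσ = 84.5 + 144.09 = 228.59 kPa.
Normally consolidated clay, so the full stress increment lies on the virgin compression line:
S_c = C_c·H/(1+e₀)·log₁₀(σ'_f/σ'_0) = 0.26×3.7/(1+0.64)×log₁₀(228.59/84.5)
    = 0.58659 × 0.4322 = 0.2535 m

S_c ≈ 254 mm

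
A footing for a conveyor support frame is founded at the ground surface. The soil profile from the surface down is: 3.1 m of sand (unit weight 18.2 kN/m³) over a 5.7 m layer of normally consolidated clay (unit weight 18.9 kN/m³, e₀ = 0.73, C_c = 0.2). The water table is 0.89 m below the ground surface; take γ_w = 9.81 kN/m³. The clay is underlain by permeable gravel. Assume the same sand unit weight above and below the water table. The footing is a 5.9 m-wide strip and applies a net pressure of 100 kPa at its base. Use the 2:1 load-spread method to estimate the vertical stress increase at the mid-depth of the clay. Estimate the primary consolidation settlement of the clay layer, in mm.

Mid-depth of clay below the ground surface: z = 3.1 + 5.7/2 = 5.95 m.
Total vertical stress at mid-clay: σ_v = 18.2×3.1 + 18.9×2.85 = 110.28 kPa.
Pore pressure: u = 9.81×(5.95 − 0.89) = 49.639 kPa.
Initial effective stress: σ'_0 = σ_v − u = 110.28 − 49.639 = 60.641 kPa.
Stress increase at mid-clay by the 2:1 spreading method:
Δσ = qB/(B+z) = 100×5.9/(5.9+5.95) = 49.789 kPa
Final effective stress: σ'_f = σ'_0 + Δσ = 60.641 + 49.789 = 110.43 kPa.
Normally consolidated clay, so the full stress increment lies on the virgin compression line:
S_c = C_c·H/(1+e₀)·log₁₀(σ'_f/σ'_0) = 0.2×5.7/(1+0.73)×log₁₀(110.43/60.641)
    = 0.65896 × 0.26032 = 0.1715 m

S_c ≈ 172 mm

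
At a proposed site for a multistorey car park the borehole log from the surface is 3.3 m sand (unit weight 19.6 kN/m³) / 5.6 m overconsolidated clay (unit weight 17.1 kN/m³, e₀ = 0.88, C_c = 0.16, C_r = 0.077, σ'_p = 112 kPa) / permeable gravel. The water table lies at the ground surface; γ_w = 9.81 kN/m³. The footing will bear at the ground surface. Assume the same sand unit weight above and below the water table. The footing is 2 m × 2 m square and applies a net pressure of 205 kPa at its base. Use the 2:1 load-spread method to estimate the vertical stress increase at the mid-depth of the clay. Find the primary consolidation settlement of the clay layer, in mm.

Mid-depth of clay below the ground surface: z = 3.3 + 5.6/2 = 6.1 m.
Total vertical stress at mid-clay: σ_v = 19.6×3.3 + 17.1×2.8 = 112.56 kPa.
Pore pressure: u = 9.81×(6.1 − 0) = 59.841 kPa.
Initial effective stress: σ'_0 = σ_v − u = 112.56 − 59.841 = 52.719 kPa.
Stress increase at mid-clay by the 2:1 spreading method:
Δσ = qBL/((B+z)(L+z)) = 205×2×2/((2+6.1)(2+6.1)) = 12.498 kPa
Final effective stress: σ'_f = 52.719 + 12.498 = 65.217 kPa.
σ'_f = 65.217 ≤ σ'_p = 112 kPa, so the clay remains overconsolidated and only the recompression index applies:
S_c = C_r·H/(1+e₀)·log₁₀(σ'_f/σ'_0) = 0.077×5.6/1.88×log₁₀(65.217/52.719)
    = 0.22936 × 0.092394 = 0.02119 m

S_c ≈ 21.2 mm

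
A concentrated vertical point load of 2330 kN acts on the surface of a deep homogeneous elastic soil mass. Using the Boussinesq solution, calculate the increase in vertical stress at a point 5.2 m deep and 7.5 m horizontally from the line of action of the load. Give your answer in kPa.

Δσ_z ≈ 2.47 kPa

Boussinesq vertical stress below a point load on an elastic half-space:
Δσ_z = 3P/(2πz²) · [1 + (r/z)²]^(−5/2)
r/z = 7.5/5.2 = 1.4423; [1+(r/z)²]^(−5/2) = 0.060053.
Δσ_z = 3×2330/(2π×5.2²) × 0.060053 = 41.142 × 0.060053 = 2.471 kPa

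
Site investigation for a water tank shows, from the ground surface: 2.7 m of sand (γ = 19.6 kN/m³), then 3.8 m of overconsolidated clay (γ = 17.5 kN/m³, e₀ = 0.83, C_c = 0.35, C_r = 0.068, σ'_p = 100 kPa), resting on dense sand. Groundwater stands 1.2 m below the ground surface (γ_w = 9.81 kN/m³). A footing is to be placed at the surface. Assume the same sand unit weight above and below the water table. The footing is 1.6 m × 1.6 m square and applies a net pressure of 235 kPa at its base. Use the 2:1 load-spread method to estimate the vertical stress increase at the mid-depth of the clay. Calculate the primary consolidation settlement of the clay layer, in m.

S_c ≈ 0.0159 m

Mid-depth of clay below the ground surface: z = 2.7 + 3.8/2 = 4.6 m.
Total vertical stress at mid-clay: σ_v = 19.6×2.7 + 17.5×1.9 = 86.17 kPa.
Pore pressure: u = 9.81×(4.6 − 1.2) = 33.354 kPa.
Initial effective stress: σ'_0 = σ_v − u = 86.17 − 33.354 = 52.816 kPa.
Stress increase at mid-clay by the 2:1 spreading method:
Δσ = qBL/((B+z)(L+z)) = 235×1.6×1.6/((1.6+4.6)(1.6+4.6)) = 15.65 kPa
Final effective stress: σ'_f = 52.816 + 15.65 = 68.466 kPa.
σ'_f = 68.466 ≤ σ'_p = 100 kPa, so the clay remains overconsolidated and only the recompression index applies:
S_c = C_r·H/(1+e₀)·log₁₀(σ'_f/σ'_0) = 0.068×3.8/1.83×log₁₀(68.466/52.816)
    = 0.1412 × 0.11271 = 0.01591 m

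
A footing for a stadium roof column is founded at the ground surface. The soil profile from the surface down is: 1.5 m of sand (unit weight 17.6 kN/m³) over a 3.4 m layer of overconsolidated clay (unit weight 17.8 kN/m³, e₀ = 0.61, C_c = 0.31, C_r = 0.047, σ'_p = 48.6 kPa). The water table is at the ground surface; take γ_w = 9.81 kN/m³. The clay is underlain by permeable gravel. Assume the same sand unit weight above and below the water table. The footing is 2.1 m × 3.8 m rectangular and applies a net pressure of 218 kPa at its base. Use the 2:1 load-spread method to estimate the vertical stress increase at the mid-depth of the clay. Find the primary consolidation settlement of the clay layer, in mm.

S_c ≈ 141 mm

Mid-depth of clay below the ground surface: z = 1.5 + 3.4/2 = 3.2 m.
Total vertical stress at mid-clay: σ_v = 17.6×1.5 + 17.8×1.7 = 56.66 kPa.
Pore pressure: u = 9.81×(3.2 − 0) = 31.392 kPa.
Initial effective stress: σ'_0 = σ_v − u = 56.66 − 31.392 = 25.268 kPa.
Stress increase at mid-clay by the 2:1 spreading method:
Δσ = qBL/((B+z)(L+z)) = 218×2.1×3.8/((2.1+3.2)(3.8+3.2)) = 46.891 kPa
Final effective stress: σ'_f = 25.268 + 46.891 = 72.159 kPa.
σ'_f = 72.159 > σ'_p = 48.6 kPa, so the stress path crosses the preconsolidation pressure — recompression up to σ'_p, then virgin compression beyond:
S_c = H/(1+e₀)·[C_r·log₁₀(σ'_p/σ'_0) + C_c·log₁₀(σ'_f/σ'_p)]
    = 3.4/1.61 × [0.047×log₁₀(48.6/25.268) + 0.31×log₁₀(72.159/48.6)]
    = 2.1118 × [0.013351 + 0.053213] = 0.1406 m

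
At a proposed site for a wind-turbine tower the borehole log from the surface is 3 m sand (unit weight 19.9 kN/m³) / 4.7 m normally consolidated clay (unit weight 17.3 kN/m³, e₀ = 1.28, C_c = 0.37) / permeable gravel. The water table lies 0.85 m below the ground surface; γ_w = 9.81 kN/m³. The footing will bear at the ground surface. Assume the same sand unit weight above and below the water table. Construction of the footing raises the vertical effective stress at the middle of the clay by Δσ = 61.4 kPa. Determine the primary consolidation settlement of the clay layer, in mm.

S_c ≈ 245 mm

Mid-depth of clay below the ground surface: z = 3 + 4.7/2 = 5.35 m.
Total vertical stress at mid-clay: σ_v = 19.9×3 + 17.3×2.35 = 100.35 kPa.
Pore pressure: u = 9.81×(5.35 − 0.85) = 44.145 kPa.
Initial effective stress: σ'_0 = σ_v − u = 100.35 − 44.145 = 56.205 kPa.
Final effective stress: σ'_f = σ'_0 + Δσ = 56.205 + 61.4 = 117.6 kPa.
Normally consolidated clay, so the full stress increment lies on the virgin compression line:
S_c = C_c·H/(1+e₀)·log₁₀(σ'_f/σ'_0) = 0.37×4.7/(1+1.28)×log₁₀(117.6/56.205)
    = 0.76272 × 0.32063 = 0.2446 m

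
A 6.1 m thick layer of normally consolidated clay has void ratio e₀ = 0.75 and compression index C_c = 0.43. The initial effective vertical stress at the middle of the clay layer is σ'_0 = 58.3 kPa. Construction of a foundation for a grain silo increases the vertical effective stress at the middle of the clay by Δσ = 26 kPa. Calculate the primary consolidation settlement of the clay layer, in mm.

S_c ≈ 240 mm

Final effective stress: σ'_f = σ'_0 + Δσ = 58.3 + 26 = 84.3 kPa.
Normally consolidated clay, so the full stress increment lies on the virgin compression line:
S_c = C_c·H/(1+e₀)·log₁₀(σ'_f/σ'_0) = 0.43×6.1/(1+0.75)×log₁₀(84.3/58.3)
    = 1.4989 × 0.16016 = 0.2401 m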